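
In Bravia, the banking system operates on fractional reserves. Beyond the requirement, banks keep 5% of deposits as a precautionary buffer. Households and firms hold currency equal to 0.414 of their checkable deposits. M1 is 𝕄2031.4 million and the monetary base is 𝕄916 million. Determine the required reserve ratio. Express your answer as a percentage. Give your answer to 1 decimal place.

Using m = M/MB = 2031.4/916 ≈ 2.217686. Since m = (1 + c)/(c + rr + e), the denominator satisfies c + rr + e = (1 + c)/m = (1 + 0.414) / 2.217686 ≈ 0.637602.
With c = 0.414 and e = 0.05, the required reserve ratio is 0.637602 − 0.414 − 0.05 = 0.173602.

17.4%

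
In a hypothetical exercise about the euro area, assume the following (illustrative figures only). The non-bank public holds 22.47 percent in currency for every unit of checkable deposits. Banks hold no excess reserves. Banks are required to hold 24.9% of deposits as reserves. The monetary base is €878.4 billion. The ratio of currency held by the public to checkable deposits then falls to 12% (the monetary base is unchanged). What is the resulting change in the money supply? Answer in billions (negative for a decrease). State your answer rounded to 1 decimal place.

€395.1 billion

Initially m₁ = (1 + 0.2247) / (0.249 + 0.2247) ≈ 2.58539, so M₁ = 2.58539 × 878.4 ≈ 2271.0066 billion.
After the change m₂ = (1 + 0.12) / (0.249 + 0.12) ≈ 3.03523, so M₂ = 3.03523 × 878.4 ≈ 2666.146 billion.
ΔM = M₂ − M₁ = 2666.146 − 2271.0066 = 395.1394 billion.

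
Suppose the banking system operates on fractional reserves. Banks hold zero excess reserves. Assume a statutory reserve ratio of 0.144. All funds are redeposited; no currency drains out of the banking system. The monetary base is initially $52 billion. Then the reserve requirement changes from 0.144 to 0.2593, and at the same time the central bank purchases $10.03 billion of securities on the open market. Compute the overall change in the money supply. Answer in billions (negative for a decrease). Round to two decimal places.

-121.89 billion

Before: m₁ = 1 / (0.144) ≈ 6.94444, MB₁ = 52, so M₁ = 6.94444 × 52 ≈ 361.1109 billion.
After: m₂ = 1 / (0.2593) ≈ 3.85654, MB₂ = 52 + 10.03 = 62.03, so M₂ = 3.85654 × 62.03 ≈ 239.2212 billion.
ΔM = M₂ − M₁ = 239.2212 − 361.1109 = -121.8897 billion.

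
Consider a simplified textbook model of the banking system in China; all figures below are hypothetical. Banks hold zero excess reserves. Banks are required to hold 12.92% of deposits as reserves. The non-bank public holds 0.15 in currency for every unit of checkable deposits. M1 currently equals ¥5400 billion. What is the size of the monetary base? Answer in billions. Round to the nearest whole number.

The money multiplier is m = (1 + c) / (rr + c) = (1 + 0.15) / (0.1292 + 0.15) ≈ 4.11891.
MB = M / m = 5400 / 4.11891 ≈ 1311.0265 billion.

¥1311 billion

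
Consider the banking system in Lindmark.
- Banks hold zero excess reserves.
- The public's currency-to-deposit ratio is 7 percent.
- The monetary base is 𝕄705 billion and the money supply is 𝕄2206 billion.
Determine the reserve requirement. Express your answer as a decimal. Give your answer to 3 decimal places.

Using m = M/MB = 2206/705 ≈ 3.129078. Since m = (1 + c)/(c + rr + e), the denominator satisfies c + rr + e = (1 + c)/m = (1 + 0.07) / 3.129078 ≈ 0.341954.
With c = 0.07 and e = 0, the reserve requirement is 0.341954 − 0.07 − 0 = 0.271954.

0.272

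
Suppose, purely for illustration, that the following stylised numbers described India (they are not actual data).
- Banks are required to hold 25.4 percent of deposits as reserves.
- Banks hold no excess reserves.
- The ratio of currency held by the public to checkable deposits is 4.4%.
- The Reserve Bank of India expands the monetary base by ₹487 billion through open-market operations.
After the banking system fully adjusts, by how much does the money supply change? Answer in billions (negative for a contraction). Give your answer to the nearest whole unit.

₹1706 billion

The money multiplier is m = (1 + c) / (rr + c) = (1 + 0.044) / (0.254 + 0.044) ≈ 3.5034.
The purchase adds 487 billion of base, so ΔM = m × ΔMB = 3.5034 × (+487) = 1706.1558 billion.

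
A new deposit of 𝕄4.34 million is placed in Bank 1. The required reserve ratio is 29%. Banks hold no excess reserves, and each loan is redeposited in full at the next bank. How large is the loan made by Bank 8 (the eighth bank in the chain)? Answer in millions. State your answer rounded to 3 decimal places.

Each bank lends a fraction (1 − rr) = 0.7100 of the deposit it receives, so Bank 8 receives 4.34·0.7100^7 and lends 4.34·0.7100^8 ≈ 0.2803 million.

𝕄0.280 million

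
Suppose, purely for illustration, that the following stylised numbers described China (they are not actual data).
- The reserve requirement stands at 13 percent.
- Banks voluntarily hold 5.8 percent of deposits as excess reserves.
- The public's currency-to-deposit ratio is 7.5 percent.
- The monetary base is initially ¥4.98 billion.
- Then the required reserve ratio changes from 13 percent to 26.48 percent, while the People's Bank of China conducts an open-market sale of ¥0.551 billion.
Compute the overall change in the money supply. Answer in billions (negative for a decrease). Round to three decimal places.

-8.387 billion

Before: m₁ = (1 + 0.075) / (0.13 + 0.058 + 0.075) ≈ 4.08745, MB₁ = 4.98, so M₁ = 4.08745 × 4.98 ≈ 20.3555 billion.
After: m₂ = (1 + 0.075) / (0.2648 + 0.058 + 0.075) ≈ 2.70236, MB₂ = 4.98 − 0.551 = 4.429, so M₂ = 2.70236 × 4.429 ≈ 11.9688 billion.
ΔM = M₂ − M₁ = 11.9688 − 20.3555 = -8.3867 billion.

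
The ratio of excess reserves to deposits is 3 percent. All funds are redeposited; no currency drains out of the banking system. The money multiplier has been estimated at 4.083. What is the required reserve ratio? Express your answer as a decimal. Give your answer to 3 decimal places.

0.215

Using m = 4.083. Since m = (1 + c)/(c + rr + e), the denominator satisfies c + rr + e = (1 + c)/m = (1 + 0) / 4.083 ≈ 0.244918.
With c = 0 and e = 0.03, the required reserve ratio is 0.244918 − 0 − 0.03 = 0.214918.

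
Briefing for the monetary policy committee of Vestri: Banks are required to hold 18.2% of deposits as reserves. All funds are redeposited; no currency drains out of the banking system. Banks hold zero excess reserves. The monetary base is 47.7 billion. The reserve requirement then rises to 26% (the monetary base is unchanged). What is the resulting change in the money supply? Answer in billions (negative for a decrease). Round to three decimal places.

-78.626 billion

Initially m₁ = 1 / (0.182) ≈ 5.494505, so M₁ = 5.494505 × 47.7 ≈ 262.0879 billion.
After the change m₂ = 1 / (0.26) ≈ 3.846154, so M₂ = 3.846154 × 47.7 ≈ 183.4615 billion.
ΔM = M₂ − M₁ = 183.4615 − 262.0879 = -78.6264 billion.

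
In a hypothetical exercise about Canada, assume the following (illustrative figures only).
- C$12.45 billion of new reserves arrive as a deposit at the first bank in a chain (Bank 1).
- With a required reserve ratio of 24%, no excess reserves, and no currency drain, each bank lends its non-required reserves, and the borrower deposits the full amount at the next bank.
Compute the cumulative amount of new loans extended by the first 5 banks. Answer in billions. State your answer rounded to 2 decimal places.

Bank i lends (1 − rr)^i of the original deposit: Bank 1 lends 12.45·0.7600 = 9.4620, Bank 2 lends 12.45·0.7600² ≈ 7.1911, and so on.
Summing a geometric series: total = 12.45·[0.7600·(1 − 0.7600^5) / (1 − 0.7600)] ≈ 29.4287 billion.

C$29.43 billion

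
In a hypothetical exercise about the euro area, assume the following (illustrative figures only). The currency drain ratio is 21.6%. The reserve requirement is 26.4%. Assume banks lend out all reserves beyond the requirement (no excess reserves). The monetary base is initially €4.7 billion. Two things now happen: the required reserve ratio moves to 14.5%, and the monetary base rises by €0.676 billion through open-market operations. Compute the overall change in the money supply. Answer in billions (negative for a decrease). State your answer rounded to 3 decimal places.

€6.202 billion

Before: m₁ = (1 + 0.216) / (0.264 + 0.216) ≈ 2.53333, MB₁ = 4.7, so M₁ = 2.53333 × 4.7 ≈ 11.9067 billion.
After: m₂ = (1 + 0.216) / (0.145 + 0.216) ≈ 3.36842, MB₂ = 4.7 + 0.676 = 5.376, so M₂ = 3.36842 × 5.376 ≈ 18.1086 billion.
ΔM = M₂ − M₁ = 18.1086 − 11.9067 = 6.2019 billion.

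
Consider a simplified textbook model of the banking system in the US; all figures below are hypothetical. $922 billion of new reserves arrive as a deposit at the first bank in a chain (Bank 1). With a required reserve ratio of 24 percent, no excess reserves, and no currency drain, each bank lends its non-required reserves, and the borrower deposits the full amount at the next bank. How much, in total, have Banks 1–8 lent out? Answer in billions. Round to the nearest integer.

Bank i lends (1 − rr)^i of the original deposit: Bank 1 lends 922·0.7600 = 700.7200, Bank 2 lends 922·0.7600² = 532.5472, and so on.
Summing a geometric series: total = 922·[0.7600·(1 − 0.7600^8) / (1 − 0.7600)] ≈ 2594.6976 billion.

$2595 billion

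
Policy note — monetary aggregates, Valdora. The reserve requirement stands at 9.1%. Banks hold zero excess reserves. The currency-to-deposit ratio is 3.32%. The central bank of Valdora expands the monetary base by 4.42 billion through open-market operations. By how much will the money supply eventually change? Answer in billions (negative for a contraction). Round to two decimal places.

The money multiplier is m = (1 + c) / (rr + c) = (1 + 0.0332) / (0.091 + 0.0332) ≈ 8.3188.
The purchase adds 4.42 billion of base, so ΔM = m × ΔMB = 8.3188 × (+4.42) ≈ 36.7691 billion.

36.77 billion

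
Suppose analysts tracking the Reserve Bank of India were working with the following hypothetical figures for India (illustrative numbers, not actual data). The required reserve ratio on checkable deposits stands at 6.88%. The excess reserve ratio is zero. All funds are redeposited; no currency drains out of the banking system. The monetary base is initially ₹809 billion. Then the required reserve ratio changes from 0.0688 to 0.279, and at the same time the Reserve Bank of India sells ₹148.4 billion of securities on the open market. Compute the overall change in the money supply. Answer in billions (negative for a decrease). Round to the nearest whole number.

-9391 billion

Before: m₁ = 1 / (0.0688) ≈ 14.5349, MB₁ = 809, so M₁ = 14.5349 × 809 = 11758.7341 billion.
After: m₂ = 1 / (0.279) ≈ 3.5842, MB₂ = 809 − 148.4 = 660.6, so M₂ = 3.5842 × 660.6 ≈ 2367.7225 billion.
ΔM = M₂ − M₁ = 2367.7225 − 11758.7341 = -9391.0116 billion.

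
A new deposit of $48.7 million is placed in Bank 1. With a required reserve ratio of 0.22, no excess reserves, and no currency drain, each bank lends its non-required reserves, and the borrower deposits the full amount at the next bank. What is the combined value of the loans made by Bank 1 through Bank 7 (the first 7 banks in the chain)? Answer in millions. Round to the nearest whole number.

Bank i lends (1 − rr)^i of the original deposit: Bank 1 lends 48.7·0.7800 = 37.9860, Bank 2 lends 48.7·0.7800² ≈ 29.6291, and so on.
Summing a geometric series: total = 48.7·[0.7800·(1 − 0.7800^7) / (1 − 0.7800)] ≈ 142.3343 million.

$142 million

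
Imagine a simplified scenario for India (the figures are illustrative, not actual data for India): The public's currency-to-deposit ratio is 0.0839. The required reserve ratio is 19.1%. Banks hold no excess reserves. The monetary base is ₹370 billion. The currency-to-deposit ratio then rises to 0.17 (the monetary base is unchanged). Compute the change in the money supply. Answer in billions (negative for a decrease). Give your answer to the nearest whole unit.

-260 billion

Initially m₁ = (1 + 0.0839) / (0.191 + 0.0839) ≈ 3.9429, so M₁ = 3.9429 × 370 = 1458.873 billion.
After the change m₂ = (1 + 0.17) / (0.191 + 0.17) ≈ 3.2410, so M₂ = 3.2410 × 370 = 1199.17 billion.
ΔM = M₂ − M₁ = 1199.17 − 1458.873 = -259.703 billion.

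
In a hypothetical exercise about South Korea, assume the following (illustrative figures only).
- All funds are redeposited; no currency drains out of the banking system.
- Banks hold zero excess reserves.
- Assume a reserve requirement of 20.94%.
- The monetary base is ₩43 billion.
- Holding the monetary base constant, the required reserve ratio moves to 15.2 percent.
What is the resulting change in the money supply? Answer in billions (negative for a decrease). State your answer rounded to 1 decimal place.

₩77.5 billion

Initially m₁ = 1 / (0.2094) ≈ 4.7755, so M₁ = 4.7755 × 43 = 205.3465 billion.
After the change m₂ = 1 / (0.152) ≈ 6.5789, so M₂ = 6.5789 × 43 = 282.8927 billion.
ΔM = M₂ − M₁ = 282.8927 − 205.3465 = 77.5462 billion.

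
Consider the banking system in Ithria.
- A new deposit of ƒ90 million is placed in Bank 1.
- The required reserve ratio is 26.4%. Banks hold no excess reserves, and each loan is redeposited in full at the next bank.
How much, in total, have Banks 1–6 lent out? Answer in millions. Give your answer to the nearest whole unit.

ƒ211 million

Bank i lends (1 − rr)^i of the original deposit: Bank 1 lends 90·0.7360 = 66.2400, Bank 2 lends 90·0.7360² ≈ 48.7526, and so on.
Summing a geometric series: total = 90·[0.7360·(1 − 0.7360^6) / (1 − 0.7360)] ≈ 211.0265 million.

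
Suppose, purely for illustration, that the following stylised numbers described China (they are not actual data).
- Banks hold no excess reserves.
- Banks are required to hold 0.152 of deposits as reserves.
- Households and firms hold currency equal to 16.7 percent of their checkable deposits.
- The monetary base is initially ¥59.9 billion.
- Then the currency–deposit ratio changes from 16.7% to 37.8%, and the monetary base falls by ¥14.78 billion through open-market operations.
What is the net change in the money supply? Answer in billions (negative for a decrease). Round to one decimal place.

Before: m₁ = (1 + 0.167) / (0.152 + 0.167) ≈ 3.6583, MB₁ = 59.9, so M₁ = 3.6583 × 59.9 ≈ 219.1322 billion.
After: m₂ = (1 + 0.378) / (0.152 + 0.378) = 2.6, MB₂ = 59.9 − 14.78 = 45.12, so M₂ = 2.6 × 45.12 = 117.312 billion.
ΔM = M₂ − M₁ = 117.312 − 219.1322 = -101.8202 billion.

-101.8 billion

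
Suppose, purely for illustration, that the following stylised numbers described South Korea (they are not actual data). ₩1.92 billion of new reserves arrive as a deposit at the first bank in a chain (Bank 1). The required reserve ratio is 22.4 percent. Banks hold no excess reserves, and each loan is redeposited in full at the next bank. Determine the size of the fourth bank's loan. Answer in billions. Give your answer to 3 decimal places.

Each bank lends a fraction (1 − rr) = 0.7760 of the deposit it receives, so Bank 4 receives 1.92·0.7760^3 and lends 1.92·0.7760^4 ≈ 0.6962 billion.

₩0.696 billion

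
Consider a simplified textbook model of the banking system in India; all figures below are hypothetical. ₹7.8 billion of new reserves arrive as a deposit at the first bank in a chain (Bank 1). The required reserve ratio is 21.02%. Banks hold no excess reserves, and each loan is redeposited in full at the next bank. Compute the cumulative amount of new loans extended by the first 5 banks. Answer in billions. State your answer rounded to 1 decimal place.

₹20.3 billion

Bank i lends (1 − rr)^i of the original deposit: Bank 1 lends 7.8·0.7898 ≈ 6.1604, Bank 2 lends 7.8·0.7898² ≈ 4.8655, and so on.
Summing a geometric series: total = 7.8·[0.7898·(1 − 0.7898^5) / (1 − 0.7898)] ≈ 20.3008 billion.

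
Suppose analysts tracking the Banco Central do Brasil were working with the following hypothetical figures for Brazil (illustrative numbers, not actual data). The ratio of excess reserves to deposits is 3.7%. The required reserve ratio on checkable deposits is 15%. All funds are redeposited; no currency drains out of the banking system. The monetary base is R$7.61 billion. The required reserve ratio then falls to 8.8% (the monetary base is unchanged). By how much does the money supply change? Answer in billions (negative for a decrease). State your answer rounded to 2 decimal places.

Initially m₁ = 1 / (0.15 + 0.037) ≈ 5.3476, so M₁ = 5.3476 × 7.61 ≈ 40.6952 billion.
After the change m₂ = 1 / (0.088 + 0.037) = 8, so M₂ = 8 × 7.61 = 60.88 billion.
ΔM = M₂ − M₁ = 60.88 − 40.6952 = 20.1848 billion.

R$20.18 billion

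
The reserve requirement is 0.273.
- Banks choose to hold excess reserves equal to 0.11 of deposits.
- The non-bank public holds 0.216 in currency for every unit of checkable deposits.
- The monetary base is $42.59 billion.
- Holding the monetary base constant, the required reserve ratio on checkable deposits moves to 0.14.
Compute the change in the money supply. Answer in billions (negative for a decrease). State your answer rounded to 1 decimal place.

$24.7 billion

Initially m₁ = (1 + 0.216) / (0.273 + 0.11 + 0.216) ≈ 2.0301, so M₁ = 2.0301 × 42.59 ≈ 86.462 billion.
After the change m₂ = (1 + 0.216) / (0.14 + 0.11 + 0.216) ≈ 2.6094, so M₂ = 2.6094 × 42.59 ≈ 111.1343 billion.
ΔM = M₂ − M₁ = 111.1343 − 86.462 = 24.6723 billion.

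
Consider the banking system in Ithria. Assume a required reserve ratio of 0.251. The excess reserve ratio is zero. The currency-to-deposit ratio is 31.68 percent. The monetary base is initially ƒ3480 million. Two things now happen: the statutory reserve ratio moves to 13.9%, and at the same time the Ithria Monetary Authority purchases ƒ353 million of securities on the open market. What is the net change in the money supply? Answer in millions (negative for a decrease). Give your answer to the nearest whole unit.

ƒ3003 million

Before: m₁ = (1 + 0.3168) / (0.251 + 0.3168) ≈ 2.31913, MB₁ = 3480, so M₁ = 2.31913 × 3480 = 8070.5724 million.
After: m₂ = (1 + 0.3168) / (0.139 + 0.3168) ≈ 2.88899, MB₂ = 3480 + 353 = 3833, so M₂ = 2.88899 × 3833 ≈ 11073.4987 million.
ΔM = M₂ − M₁ = 11073.4987 − 8070.5724 = 3002.9263 million.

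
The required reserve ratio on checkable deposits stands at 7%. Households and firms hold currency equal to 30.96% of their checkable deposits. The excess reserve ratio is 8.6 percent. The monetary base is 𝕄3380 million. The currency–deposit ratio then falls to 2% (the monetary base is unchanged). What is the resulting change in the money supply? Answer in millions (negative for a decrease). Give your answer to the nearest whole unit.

𝕄10082 million

Initially m₁ = (1 + 0.3096) / (0.07 + 0.086 + 0.3096) ≈ 2.81271, so M₁ = 2.81271 × 3380 = 9506.9598 million.
After the change m₂ = (1 + 0.02) / (0.07 + 0.086 + 0.02) ≈ 5.79545, so M₂ = 5.79545 × 3380 = 19588.621 million.
ΔM = M₂ − M₁ = 19588.621 − 9506.9598 = 10081.6612 million.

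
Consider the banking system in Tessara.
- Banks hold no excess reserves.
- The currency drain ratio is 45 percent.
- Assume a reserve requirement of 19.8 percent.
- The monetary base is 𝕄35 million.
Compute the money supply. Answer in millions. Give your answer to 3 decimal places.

The money multiplier is m = (1 + c) / (rr + c) = (1 + 0.45) / (0.198 + 0.45) ≈ 2.237654.
So M = m × MB = 2.237654 × 35 ≈ 78.3179 million.

𝕄78.318 million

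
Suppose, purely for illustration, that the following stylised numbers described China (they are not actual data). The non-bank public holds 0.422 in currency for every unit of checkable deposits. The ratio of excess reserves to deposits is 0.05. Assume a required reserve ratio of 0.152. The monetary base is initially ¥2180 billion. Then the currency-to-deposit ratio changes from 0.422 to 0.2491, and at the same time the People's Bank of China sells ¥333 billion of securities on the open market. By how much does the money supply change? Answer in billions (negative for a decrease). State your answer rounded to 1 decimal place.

Before: m₁ = (1 + 0.422) / (0.152 + 0.05 + 0.422) ≈ 2.278846, MB₁ = 2180, so M₁ = 2.278846 × 2180 ≈ 4967.8843 billion.
After: m₂ = (1 + 0.2491) / (0.152 + 0.05 + 0.2491) ≈ 2.769009, MB₂ = 2180 − 333 = 1847, so M₂ = 2.769009 × 1847 ≈ 5114.3596 billion.
ΔM = M₂ − M₁ = 5114.3596 − 4967.8843 = 146.4753 billion.

¥146.5 billion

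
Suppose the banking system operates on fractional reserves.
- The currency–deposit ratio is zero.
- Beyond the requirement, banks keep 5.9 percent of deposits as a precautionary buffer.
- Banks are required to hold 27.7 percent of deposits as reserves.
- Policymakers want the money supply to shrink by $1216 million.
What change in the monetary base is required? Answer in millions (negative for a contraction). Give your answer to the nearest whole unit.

The money multiplier is m = 1 / (rr + e) = 1 / (0.277 + 0.059) ≈ 2.97619.
ΔMB = ΔM / m = (−1216) / 2.97619 ≈ -408.5761 million.

-409 million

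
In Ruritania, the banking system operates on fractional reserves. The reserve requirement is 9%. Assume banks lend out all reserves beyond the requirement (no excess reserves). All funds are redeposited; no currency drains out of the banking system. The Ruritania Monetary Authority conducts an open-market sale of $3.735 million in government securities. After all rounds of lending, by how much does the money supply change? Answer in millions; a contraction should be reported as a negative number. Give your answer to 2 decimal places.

The simple money multiplier is m = 1/rr = 1/0.09 ≈ 11.1111.
An open-market sale reduces the monetary base by 3.735 million, so ΔM = m × ΔMB = 11.1111 × (−3.735) ≈ -41.5 million.

-41.50 million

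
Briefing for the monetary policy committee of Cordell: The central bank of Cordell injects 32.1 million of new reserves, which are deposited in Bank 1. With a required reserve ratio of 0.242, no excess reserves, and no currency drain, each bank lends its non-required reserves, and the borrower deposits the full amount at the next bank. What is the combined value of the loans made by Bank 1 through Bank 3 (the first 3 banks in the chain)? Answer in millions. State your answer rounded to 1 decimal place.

Bank i lends (1 − rr)^i of the original deposit: Bank 1 lends 32.1·0.7580 = 24.3318, Bank 2 lends 32.1·0.7580² ≈ 18.4435, and so on.
Summing a geometric series: total = 32.1·[0.7580·(1 − 0.7580^3) / (1 − 0.7580)] ≈ 56.7555 million.

56.8 million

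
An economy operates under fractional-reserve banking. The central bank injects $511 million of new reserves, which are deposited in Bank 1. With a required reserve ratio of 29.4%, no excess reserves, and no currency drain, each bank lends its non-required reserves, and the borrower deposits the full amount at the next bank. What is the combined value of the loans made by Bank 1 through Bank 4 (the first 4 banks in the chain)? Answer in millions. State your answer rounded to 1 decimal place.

$922.2 million

Bank i lends (1 − rr)^i of the original deposit: Bank 1 lends 511·0.7060 = 360.7660, Bank 2 lends 511·0.7060² ≈ 254.7008, and so on.
Summing a geometric series: total = 511·[0.7060·(1 − 0.7060^4) / (1 − 0.7060)] ≈ 922.2376 million.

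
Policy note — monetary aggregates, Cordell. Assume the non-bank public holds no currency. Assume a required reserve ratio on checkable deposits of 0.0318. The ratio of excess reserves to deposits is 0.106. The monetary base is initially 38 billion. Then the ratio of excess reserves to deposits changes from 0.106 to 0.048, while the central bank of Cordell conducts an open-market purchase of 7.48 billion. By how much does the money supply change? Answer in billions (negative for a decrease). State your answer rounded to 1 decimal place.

294.2 billion

Before: m₁ = 1 / (0.0318 + 0.106) ≈ 7.2569, MB₁ = 38, so M₁ = 7.2569 × 38 = 275.7622 billion.
After: m₂ = 1 / (0.0318 + 0.048) ≈ 12.5313, MB₂ = 38 + 7.48 = 45.48, so M₂ = 12.5313 × 45.48 ≈ 569.9235 billion.
ΔM = M₂ − M₁ = 569.9235 − 275.7622 = 294.1613 billion.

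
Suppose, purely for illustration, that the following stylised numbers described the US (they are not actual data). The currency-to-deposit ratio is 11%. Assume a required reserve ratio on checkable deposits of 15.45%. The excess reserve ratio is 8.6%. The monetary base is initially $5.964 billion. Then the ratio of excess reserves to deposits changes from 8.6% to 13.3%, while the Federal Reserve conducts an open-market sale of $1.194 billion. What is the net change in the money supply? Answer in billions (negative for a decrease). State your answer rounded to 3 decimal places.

-5.567 billion

Before: m₁ = (1 + 0.11) / (0.1545 + 0.086 + 0.11) ≈ 3.16690, MB₁ = 5.964, so M₁ = 3.16690 × 5.964 ≈ 18.8874 billion.
After: m₂ = (1 + 0.11) / (0.1545 + 0.133 + 0.11) ≈ 2.79245, MB₂ = 5.964 − 1.194 = 4.77, so M₂ = 2.79245 × 4.77 ≈ 13.32 billion.
ΔM = M₂ − M₁ = 13.32 − 18.8874 = -5.5674 billion.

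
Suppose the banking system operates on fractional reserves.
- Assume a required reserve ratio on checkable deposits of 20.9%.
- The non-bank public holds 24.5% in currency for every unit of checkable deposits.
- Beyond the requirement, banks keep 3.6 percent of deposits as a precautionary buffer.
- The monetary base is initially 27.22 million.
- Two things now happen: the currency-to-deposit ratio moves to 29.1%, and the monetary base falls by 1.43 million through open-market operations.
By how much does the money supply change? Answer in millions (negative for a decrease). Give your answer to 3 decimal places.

-7.044 million

Before: m₁ = (1 + 0.245) / (0.209 + 0.036 + 0.245) ≈ 2.540816, MB₁ = 27.22, so M₁ = 2.540816 × 27.22 ≈ 69.161 million.
After: m₂ = (1 + 0.291) / (0.209 + 0.036 + 0.291) ≈ 2.408582, MB₂ = 27.22 − 1.43 = 25.79, so M₂ = 2.408582 × 25.79 ≈ 62.1173 million.
ΔM = M₂ − M₁ = 62.1173 − 69.161 = -7.0437 million.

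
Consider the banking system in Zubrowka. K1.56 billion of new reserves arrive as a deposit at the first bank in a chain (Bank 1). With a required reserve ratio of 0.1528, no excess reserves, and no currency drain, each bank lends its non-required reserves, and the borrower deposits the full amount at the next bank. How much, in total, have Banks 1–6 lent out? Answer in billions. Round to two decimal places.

K5.45 billion

Bank i lends (1 − rr)^i of the original deposit: Bank 1 lends 1.56·0.8472 ≈ 1.3216, Bank 2 lends 1.56·0.8472² ≈ 1.1197, and so on.
Summing a geometric series: total = 1.56·[0.8472·(1 − 0.8472^6) / (1 − 0.8472)] ≈ 5.4512 billion.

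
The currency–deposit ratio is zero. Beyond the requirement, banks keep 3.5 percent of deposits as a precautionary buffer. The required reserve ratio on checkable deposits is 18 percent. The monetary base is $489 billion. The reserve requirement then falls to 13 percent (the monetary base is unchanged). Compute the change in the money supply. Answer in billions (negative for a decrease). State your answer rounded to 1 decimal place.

Initially m₁ = 1 / (0.18 + 0.035) ≈ 4.65116, so M₁ = 4.65116 × 489 ≈ 2274.4172 billion.
After the change m₂ = 1 / (0.13 + 0.035) ≈ 6.06061, so M₂ = 6.06061 × 489 ≈ 2963.6383 billion.
ΔM = M₂ − M₁ = 2963.6383 − 2274.4172 = 689.2211 billion.

$689.2 billion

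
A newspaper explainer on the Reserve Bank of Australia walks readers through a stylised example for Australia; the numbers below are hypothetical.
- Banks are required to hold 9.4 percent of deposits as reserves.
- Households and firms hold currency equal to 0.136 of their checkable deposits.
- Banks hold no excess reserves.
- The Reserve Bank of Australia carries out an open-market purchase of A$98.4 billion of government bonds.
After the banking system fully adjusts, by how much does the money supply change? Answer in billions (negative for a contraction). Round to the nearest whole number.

The money multiplier is m = (1 + c) / (rr + c) = (1 + 0.136) / (0.094 + 0.136) ≈ 4.9391.
The purchase adds 98.4 billion of base, so ΔM = m × ΔMB = 4.9391 × (+98.4) ≈ 486.0074 billion.

A$486 billion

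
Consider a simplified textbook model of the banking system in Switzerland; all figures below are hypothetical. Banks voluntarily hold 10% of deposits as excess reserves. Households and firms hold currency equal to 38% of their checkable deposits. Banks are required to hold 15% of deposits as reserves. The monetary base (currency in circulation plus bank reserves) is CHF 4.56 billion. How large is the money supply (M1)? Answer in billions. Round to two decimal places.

The money multiplier is m = (1 + c) / (rr + e + c) = (1 + 0.38) / (0.15 + 0.1 + 0.38) ≈ 2.1905.
So M = m × MB = 2.1905 × 4.56 ≈ 9.9887 billion.

CHF 9.99 billion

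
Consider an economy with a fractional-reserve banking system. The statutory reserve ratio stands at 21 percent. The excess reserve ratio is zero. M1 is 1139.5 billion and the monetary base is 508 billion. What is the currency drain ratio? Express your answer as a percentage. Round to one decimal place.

42.6%

Using m = M/MB = 1139.5/508 ≈ 2.243110. From m = (1 + c)/(c + rr + e), rearranging gives 1 + c = m·(c + rr + e), so c·(1 − m) = m·(rr + e) − 1.
Hence c = [m·(rr + e) − 1]/(1 − m) = [2.243110 × (0.21 + 0) − 1] / (1 − 2.243110) ≈ 0.425503.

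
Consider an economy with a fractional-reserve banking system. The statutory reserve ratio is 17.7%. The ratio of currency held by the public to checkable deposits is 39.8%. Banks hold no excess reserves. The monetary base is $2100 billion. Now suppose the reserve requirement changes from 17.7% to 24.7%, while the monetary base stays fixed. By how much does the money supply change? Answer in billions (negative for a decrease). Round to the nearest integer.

Initially m₁ = (1 + 0.398) / (0.177 + 0.398) ≈ 2.43130, so M₁ = 2.43130 × 2100 = 5105.73 billion.
After the change m₂ = (1 + 0.398) / (0.247 + 0.398) ≈ 2.16744, so M₂ = 2.16744 × 2100 = 4551.624 billion.
ΔM = M₂ − M₁ = 4551.624 − 5105.73 = -554.106 billion.

-554 billion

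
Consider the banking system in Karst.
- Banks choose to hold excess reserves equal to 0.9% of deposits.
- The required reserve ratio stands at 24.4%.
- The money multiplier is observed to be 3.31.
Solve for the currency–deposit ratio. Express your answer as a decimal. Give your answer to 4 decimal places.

Using m = 3.31. From m = (1 + c)/(c + rr + e), rearranging gives 1 + c = m·(c + rr + e), so c·(1 − m) = m·(rr + e) − 1.
Hence c = [m·(rr + e) − 1]/(1 − m) = [3.31 × (0.244 + 0.009) − 1] / (1 − 3.31) ≈ 0.070377.

0.0704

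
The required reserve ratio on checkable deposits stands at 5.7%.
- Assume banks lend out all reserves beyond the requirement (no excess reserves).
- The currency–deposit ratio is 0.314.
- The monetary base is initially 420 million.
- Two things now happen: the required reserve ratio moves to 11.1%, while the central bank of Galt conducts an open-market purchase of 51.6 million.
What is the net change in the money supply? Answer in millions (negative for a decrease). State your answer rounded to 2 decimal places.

-29.47 million

Before: m₁ = (1 + 0.314) / (0.057 + 0.314) ≈ 3.541779, MB₁ = 420, so M₁ = 3.541779 × 420 ≈ 1487.5472 million.
After: m₂ = (1 + 0.314) / (0.111 + 0.314) ≈ 3.091765, MB₂ = 420 + 51.6 = 471.6, so M₂ = 3.091765 × 471.6 ≈ 1458.0764 million.
ΔM = M₂ − M₁ = 1458.0764 − 1487.5472 = -29.4708 million.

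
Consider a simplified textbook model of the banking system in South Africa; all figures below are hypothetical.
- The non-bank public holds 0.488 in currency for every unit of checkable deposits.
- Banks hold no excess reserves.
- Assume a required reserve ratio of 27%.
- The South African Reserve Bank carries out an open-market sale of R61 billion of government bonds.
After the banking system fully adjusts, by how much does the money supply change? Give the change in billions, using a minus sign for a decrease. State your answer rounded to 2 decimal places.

-119.75 billion

The money multiplier is m = (1 + c) / (rr + c) = (1 + 0.488) / (0.27 + 0.488) ≈ 1.96306.
The sale removes 61 billion of base, so ΔM = m × ΔMB = 1.96306 × (−61) ≈ -119.7467 billion.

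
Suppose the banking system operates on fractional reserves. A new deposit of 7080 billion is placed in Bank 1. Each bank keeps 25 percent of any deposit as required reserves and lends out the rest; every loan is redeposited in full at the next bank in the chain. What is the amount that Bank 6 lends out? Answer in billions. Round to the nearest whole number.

Each bank lends a fraction (1 − rr) = 0.7500 of the deposit it receives, so Bank 6 receives 7080·0.7500^5 and lends 7080·0.7500^6 ≈ 1260.0879 billion.

1260 billion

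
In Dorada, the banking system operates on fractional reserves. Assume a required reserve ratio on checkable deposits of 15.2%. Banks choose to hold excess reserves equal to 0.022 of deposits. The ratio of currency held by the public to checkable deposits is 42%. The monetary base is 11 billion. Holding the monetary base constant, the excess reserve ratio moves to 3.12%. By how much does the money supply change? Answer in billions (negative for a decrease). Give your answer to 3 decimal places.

-0.401 billion

Initially m₁ = (1 + 0.42) / (0.152 + 0.022 + 0.42) ≈ 2.390572, so M₁ = 2.390572 × 11 ≈ 26.2963 billion.
After the change m₂ = (1 + 0.42) / (0.152 + 0.0312 + 0.42) ≈ 2.354111, so M₂ = 2.354111 × 11 ≈ 25.8952 billion.
ΔM = M₂ − M₁ = 25.8952 − 26.2963 = -0.4011 billion.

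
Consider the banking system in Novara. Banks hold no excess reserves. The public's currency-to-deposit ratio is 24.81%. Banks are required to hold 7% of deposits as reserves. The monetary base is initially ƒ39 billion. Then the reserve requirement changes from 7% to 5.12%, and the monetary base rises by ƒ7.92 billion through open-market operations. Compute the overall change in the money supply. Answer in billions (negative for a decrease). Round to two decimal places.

ƒ42.64 billion

Before: m₁ = (1 + 0.2481) / (0.07 + 0.2481) ≈ 3.92361, MB₁ = 39, so M₁ = 3.92361 × 39 ≈ 153.0208 billion.
After: m₂ = (1 + 0.2481) / (0.0512 + 0.2481) ≈ 4.17006, MB₂ = 39 + 7.92 = 46.92, so M₂ = 4.17006 × 46.92 ≈ 195.6592 billion.
ΔM = M₂ − M₁ = 195.6592 − 153.0208 = 42.6384 billion.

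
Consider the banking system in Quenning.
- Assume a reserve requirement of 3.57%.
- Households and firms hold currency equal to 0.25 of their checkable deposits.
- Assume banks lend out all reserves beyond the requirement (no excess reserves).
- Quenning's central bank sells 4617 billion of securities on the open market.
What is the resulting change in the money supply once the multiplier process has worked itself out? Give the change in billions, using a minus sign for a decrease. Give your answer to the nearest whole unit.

-20200 billion

The money multiplier is m = (1 + c) / (rr + c) = (1 + 0.25) / (0.0357 + 0.25) ≈ 4.37522.
The sale removes 4617 billion of base, so ΔM = m × ΔMB = 4.37522 × (−4617) ≈ -20200.3907 billion.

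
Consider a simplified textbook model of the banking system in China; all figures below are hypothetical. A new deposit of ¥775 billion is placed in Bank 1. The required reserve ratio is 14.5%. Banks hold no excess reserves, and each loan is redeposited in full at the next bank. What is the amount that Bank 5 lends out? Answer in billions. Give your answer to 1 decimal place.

Each bank lends a fraction (1 − rr) = 0.8550 of the deposit it receives, so Bank 5 receives 775·0.8550^4 and lends 775·0.8550^5 ≈ 354.1052 billion.

¥354.1 billion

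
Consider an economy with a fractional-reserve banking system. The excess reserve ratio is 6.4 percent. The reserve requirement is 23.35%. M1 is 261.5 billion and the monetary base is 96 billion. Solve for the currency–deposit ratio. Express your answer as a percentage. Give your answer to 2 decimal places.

Using m = M/MB = 261.5/96 ≈ 2.723958. From m = (1 + c)/(c + rr + e), rearranging gives 1 + c = m·(c + rr + e), so c·(1 − m) = m·(rr + e) − 1.
Hence c = [m·(rr + e) − 1]/(1 − m) = [2.723958 × (0.2335 + 0.064) − 1] / (1 − 2.723958) ≈ 0.109993.

11.00%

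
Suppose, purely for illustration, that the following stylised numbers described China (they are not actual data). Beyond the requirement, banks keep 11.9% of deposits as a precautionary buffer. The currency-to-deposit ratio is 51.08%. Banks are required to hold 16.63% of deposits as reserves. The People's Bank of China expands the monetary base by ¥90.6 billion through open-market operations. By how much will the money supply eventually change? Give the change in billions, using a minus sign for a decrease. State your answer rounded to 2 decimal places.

The money multiplier is m = (1 + c) / (rr + e + c) = (1 + 0.5108) / (0.1663 + 0.119 + 0.5108) ≈ 1.89775.
The purchase adds 90.6 billion of base, so ΔM = m × ΔMB = 1.89775 × (+90.6) ≈ 171.9361 billion.

¥171.94 billion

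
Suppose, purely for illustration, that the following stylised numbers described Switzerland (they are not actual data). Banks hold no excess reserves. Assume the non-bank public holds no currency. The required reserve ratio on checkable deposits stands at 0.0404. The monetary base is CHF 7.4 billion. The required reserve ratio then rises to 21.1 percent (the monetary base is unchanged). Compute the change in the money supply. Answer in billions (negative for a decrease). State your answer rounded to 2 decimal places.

Initially m₁ = 1 / (0.0404) ≈ 24.7525, so M₁ = 24.7525 × 7.4 = 183.1685 billion.
After the change m₂ = 1 / (0.211) ≈ 4.7393, so M₂ = 4.7393 × 7.4 ≈ 35.0708 billion.
ΔM = M₂ − M₁ = 35.0708 − 183.1685 = -148.0977 billion.

-148.10 billion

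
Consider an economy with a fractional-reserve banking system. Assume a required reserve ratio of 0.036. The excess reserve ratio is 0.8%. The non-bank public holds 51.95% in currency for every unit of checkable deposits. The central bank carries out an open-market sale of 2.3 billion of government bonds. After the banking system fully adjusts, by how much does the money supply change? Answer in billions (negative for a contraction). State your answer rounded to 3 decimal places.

The money multiplier is m = (1 + c) / (rr + e + c) = (1 + 0.5195) / (0.036 + 0.008 + 0.5195) ≈ 2.69654.
The sale removes 2.3 billion of base, so ΔM = m × ΔMB = 2.69654 × (−2.3) ≈ -6.202 billion.

-6.202 billion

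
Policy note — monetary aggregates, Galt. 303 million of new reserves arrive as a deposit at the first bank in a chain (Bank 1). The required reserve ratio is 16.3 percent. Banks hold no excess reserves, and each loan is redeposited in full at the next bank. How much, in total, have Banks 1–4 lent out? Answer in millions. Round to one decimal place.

792.3 million

Bank i lends (1 − rr)^i of the original deposit: Bank 1 lends 303·0.8370 = 253.6110, Bank 2 lends 303·0.8370² ≈ 212.2724, and so on.
Summing a geometric series: total = 303·[0.8370·(1 − 0.8370^4) / (1 − 0.8370)] ≈ 792.2669 million.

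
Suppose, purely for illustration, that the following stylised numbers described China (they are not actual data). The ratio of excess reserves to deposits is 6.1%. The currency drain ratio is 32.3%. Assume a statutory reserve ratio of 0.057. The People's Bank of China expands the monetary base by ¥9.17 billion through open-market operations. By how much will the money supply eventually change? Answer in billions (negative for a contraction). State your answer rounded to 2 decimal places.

¥27.51 billion

The money multiplier is m = (1 + c) / (rr + e + c) = (1 + 0.323) / (0.057 + 0.061 + 0.323) = 3.
The purchase adds 9.17 billion of base, so ΔM = m × ΔMB = 3 × (+9.17) = 27.51 billion.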